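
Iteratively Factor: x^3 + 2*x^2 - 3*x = (x)*(x^2 + 2*x - 3) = x*(x - 1)*(x + 3)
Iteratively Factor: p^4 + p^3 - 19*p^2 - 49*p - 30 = (p - 5)*(p^3 + 6*p^2 + 11*p + 6) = (p - 5)*(p + 3)*(p^2 + 3*p + 2) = (p - 5)*(p + 2)*(p + 3)*(p + 1)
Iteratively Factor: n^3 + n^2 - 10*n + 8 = (n - 1)*(n^2 + 2*n - 8) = (n - 2)*(n - 1)*(n + 4)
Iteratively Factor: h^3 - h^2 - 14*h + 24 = (h - 2)*(h^2 + h - 12) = (h - 2)*(h + 4)*(h - 3)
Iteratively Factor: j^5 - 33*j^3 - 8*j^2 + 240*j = (j)*(j^4 - 33*j^2 - 8*j + 240) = j*(j + 4)*(j^3 - 4*j^2 - 17*j + 60) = j*(j - 5)*(j + 4)*(j^2 + j - 12) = j*(j - 5)*(j + 4)^2*(j - 3)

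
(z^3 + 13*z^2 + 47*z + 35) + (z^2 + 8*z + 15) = z^3 + 14*z^2 + 55*z + 50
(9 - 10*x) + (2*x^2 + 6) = 2*x^2 - 10*x + 15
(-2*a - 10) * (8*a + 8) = -16*a^2 - 96*a - 80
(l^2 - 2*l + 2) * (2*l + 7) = 2*l^3 + 3*l^2 - 10*l + 14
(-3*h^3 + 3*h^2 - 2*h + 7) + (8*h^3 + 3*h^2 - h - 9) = 5*h^3 + 6*h^2 - 3*h - 2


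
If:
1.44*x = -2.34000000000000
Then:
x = -1.62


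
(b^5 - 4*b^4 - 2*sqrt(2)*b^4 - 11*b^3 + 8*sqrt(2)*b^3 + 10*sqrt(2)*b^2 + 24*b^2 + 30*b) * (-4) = -4*b^5 + 8*sqrt(2)*b^4 + 16*b^4 - 32*sqrt(2)*b^3 + 44*b^3 - 96*b^2 - 40*sqrt(2)*b^2 - 120*b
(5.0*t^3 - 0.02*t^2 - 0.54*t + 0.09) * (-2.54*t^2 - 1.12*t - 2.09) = -12.7*t^5 - 5.5492*t^4 - 9.056*t^3 + 0.418*t^2 + 1.0278*t - 0.1881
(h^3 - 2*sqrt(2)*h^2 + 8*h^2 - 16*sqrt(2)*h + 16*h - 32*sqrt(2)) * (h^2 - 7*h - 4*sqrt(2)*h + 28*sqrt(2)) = h^5 - 6*sqrt(2)*h^4 + h^4 - 24*h^3 - 6*sqrt(2)*h^3 - 96*h^2 + 240*sqrt(2)*h^2 - 640*h + 672*sqrt(2)*h - 1792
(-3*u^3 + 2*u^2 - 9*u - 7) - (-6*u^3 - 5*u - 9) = 3*u^3 + 2*u^2 - 4*u + 2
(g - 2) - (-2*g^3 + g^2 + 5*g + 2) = 2*g^3 - g^2 - 4*g - 4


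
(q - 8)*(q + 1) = q^2 - 7*q - 8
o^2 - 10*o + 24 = (o - 6)*(o - 4)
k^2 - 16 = (k - 4)*(k + 4)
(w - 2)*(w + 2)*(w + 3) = w^3 + 3*w^2 - 4*w - 12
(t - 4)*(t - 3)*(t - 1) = t^3 - 8*t^2 + 19*t - 12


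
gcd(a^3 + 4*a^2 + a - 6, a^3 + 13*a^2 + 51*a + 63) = a + 3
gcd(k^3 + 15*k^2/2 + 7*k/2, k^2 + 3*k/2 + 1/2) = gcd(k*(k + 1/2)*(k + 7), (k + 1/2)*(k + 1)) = k + 1/2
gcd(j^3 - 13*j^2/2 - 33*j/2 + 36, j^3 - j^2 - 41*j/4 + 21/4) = j + 3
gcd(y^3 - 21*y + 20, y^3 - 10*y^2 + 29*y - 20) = y^2 - 5*y + 4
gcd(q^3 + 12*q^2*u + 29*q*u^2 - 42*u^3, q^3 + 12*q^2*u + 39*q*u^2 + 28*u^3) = q + 7*u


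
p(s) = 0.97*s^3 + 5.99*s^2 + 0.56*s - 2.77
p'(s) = 2.91*s^2 + 11.98*s + 0.56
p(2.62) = 57.26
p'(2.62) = 51.92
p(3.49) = 113.38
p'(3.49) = 77.81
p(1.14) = 7.09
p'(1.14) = 18.00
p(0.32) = -1.95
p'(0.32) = 4.69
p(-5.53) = 13.27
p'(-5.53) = 23.30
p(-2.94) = 22.71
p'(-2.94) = -9.51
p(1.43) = 13.12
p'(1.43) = 23.64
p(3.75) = 134.72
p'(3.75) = 86.41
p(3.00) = 79.01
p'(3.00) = 62.69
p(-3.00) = 23.27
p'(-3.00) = -9.19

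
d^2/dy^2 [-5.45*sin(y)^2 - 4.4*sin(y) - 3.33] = 4.4*sin(y) - 10.9*cos(2*y)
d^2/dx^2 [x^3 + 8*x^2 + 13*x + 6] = 6*x + 16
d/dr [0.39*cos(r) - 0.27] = -0.39*sin(r)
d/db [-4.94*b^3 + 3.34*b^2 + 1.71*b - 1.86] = -14.82*b^2 + 6.68*b + 1.71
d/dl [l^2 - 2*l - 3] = 2*l - 2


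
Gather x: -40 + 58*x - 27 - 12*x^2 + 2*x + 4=-12*x^2 + 60*x - 63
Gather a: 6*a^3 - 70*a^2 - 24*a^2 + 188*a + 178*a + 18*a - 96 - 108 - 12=6*a^3 - 94*a^2 + 384*a - 216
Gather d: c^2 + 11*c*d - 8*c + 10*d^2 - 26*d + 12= c^2 - 8*c + 10*d^2 + d*(11*c - 26) + 12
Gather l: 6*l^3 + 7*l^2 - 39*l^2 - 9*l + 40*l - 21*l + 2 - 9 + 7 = 6*l^3 - 32*l^2 + 10*l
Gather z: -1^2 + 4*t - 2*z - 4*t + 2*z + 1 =0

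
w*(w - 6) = w^2 - 6*w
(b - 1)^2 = b^2 - 2*b + 1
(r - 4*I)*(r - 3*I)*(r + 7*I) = r^3 + 37*r - 84*I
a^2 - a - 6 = (a - 3)*(a + 2)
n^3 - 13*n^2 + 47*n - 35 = (n - 7)*(n - 5)*(n - 1)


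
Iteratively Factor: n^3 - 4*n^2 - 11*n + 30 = (n - 5)*(n^2 + n - 6) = (n - 5)*(n - 2)*(n + 3)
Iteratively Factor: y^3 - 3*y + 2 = (y - 1)*(y^2 + y - 2) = (y - 1)*(y + 2)*(y - 1)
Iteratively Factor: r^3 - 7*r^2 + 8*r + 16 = (r + 1)*(r^2 - 8*r + 16) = (r - 4)*(r + 1)*(r - 4)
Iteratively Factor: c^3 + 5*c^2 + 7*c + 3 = (c + 1)*(c^2 + 4*c + 3) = (c + 1)^2*(c + 3)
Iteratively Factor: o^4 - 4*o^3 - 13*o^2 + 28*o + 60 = (o - 5)*(o^3 + o^2 - 8*o - 12) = (o - 5)*(o + 2)*(o^2 - o - 6) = (o - 5)*(o + 2)^2*(o - 3)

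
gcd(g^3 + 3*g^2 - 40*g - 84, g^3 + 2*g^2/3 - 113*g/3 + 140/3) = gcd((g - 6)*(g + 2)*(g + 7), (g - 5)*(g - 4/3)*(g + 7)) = g + 7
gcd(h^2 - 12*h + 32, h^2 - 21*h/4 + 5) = h - 4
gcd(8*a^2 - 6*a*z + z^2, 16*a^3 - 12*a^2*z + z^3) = -2*a + z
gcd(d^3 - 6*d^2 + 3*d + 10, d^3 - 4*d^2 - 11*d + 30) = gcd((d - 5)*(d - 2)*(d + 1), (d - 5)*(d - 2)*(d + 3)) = d^2 - 7*d + 10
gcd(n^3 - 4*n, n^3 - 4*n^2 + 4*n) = n^2 - 2*n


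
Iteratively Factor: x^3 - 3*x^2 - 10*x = (x)*(x^2 - 3*x - 10) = x*(x - 5)*(x + 2)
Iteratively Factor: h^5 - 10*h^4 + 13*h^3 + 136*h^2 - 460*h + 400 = (h + 4)*(h^4 - 14*h^3 + 69*h^2 - 140*h + 100) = (h - 2)*(h + 4)*(h^3 - 12*h^2 + 45*h - 50) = (h - 5)*(h - 2)*(h + 4)*(h^2 - 7*h + 10) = (h - 5)^2*(h - 2)*(h + 4)*(h - 2)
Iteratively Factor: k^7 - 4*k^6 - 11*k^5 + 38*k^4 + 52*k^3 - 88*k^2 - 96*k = (k + 2)*(k^6 - 6*k^5 + k^4 + 36*k^3 - 20*k^2 - 48*k) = (k - 4)*(k + 2)*(k^5 - 2*k^4 - 7*k^3 + 8*k^2 + 12*k) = (k - 4)*(k - 2)*(k + 2)*(k^4 - 7*k^2 - 6*k) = (k - 4)*(k - 2)*(k + 1)*(k + 2)*(k^3 - k^2 - 6*k) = k*(k - 4)*(k - 2)*(k + 1)*(k + 2)*(k^2 - k - 6) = k*(k - 4)*(k - 2)*(k + 1)*(k + 2)^2*(k - 3)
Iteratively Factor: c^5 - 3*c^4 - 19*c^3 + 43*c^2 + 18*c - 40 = (c - 1)*(c^4 - 2*c^3 - 21*c^2 + 22*c + 40) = (c - 5)*(c - 1)*(c^3 + 3*c^2 - 6*c - 8) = (c - 5)*(c - 1)*(c + 1)*(c^2 + 2*c - 8) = (c - 5)*(c - 2)*(c - 1)*(c + 1)*(c + 4)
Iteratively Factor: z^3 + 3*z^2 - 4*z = (z)*(z^2 + 3*z - 4) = z*(z + 4)*(z - 1)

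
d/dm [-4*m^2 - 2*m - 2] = -8*m - 2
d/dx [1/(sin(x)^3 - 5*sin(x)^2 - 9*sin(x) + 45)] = (-3*sin(x)^2 + 10*sin(x) + 9)*cos(x)/(sin(x)^3 - 5*sin(x)^2 - 9*sin(x) + 45)^2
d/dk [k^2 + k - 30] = 2*k + 1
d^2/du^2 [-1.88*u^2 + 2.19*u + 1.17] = -3.76000000000000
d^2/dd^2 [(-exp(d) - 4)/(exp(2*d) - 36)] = (8*(exp(d) + 2)*(exp(2*d) - 36)*exp(d) - 8*(exp(d) + 4)*exp(3*d) - (exp(2*d) - 36)^2)*exp(d)/(exp(2*d) - 36)^3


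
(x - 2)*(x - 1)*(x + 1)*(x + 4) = x^4 + 2*x^3 - 9*x^2 - 2*x + 8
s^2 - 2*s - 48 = (s - 8)*(s + 6)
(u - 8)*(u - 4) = u^2 - 12*u + 32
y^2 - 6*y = y*(y - 6)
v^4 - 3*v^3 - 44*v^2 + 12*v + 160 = (v - 8)*(v - 2)*(v + 2)*(v + 5)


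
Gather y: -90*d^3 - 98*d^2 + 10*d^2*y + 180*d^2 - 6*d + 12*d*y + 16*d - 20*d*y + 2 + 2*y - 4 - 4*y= -90*d^3 + 82*d^2 + 10*d + y*(10*d^2 - 8*d - 2) - 2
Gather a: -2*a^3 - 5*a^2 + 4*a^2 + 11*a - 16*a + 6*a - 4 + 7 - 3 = -2*a^3 - a^2 + a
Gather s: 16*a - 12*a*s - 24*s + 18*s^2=16*a + 18*s^2 + s*(-12*a - 24)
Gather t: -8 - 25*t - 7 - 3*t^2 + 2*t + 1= -3*t^2 - 23*t - 14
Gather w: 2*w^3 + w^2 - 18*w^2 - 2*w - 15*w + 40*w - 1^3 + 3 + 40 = 2*w^3 - 17*w^2 + 23*w + 42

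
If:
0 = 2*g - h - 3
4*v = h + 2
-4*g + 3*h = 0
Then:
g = 9/2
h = 6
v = 2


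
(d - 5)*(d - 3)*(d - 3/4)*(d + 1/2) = d^4 - 33*d^3/4 + 133*d^2/8 - 3*d/4 - 45/8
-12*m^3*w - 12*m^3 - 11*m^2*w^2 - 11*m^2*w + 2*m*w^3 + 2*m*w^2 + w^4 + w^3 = (-3*m + w)*(m + w)*(4*m + w)*(w + 1)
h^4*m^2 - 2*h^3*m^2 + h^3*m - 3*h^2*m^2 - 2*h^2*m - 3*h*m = h*(h - 3)*(h*m + 1)*(h*m + m)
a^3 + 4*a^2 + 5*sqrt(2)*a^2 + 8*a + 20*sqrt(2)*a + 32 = (a + 4)*(a + sqrt(2))*(a + 4*sqrt(2))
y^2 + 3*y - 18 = (y - 3)*(y + 6)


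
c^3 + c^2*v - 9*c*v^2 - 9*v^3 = (c - 3*v)*(c + v)*(c + 3*v)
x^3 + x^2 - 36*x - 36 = (x - 6)*(x + 1)*(x + 6)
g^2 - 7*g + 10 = (g - 5)*(g - 2)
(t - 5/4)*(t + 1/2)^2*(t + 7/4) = t^4 + 3*t^3/2 - 23*t^2/16 - 33*t/16 - 35/64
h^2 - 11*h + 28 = (h - 7)*(h - 4)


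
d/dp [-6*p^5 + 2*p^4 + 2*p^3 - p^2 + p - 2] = -30*p^4 + 8*p^3 + 6*p^2 - 2*p + 1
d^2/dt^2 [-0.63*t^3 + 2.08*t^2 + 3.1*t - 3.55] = 4.16 - 3.78*t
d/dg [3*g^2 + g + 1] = 6*g + 1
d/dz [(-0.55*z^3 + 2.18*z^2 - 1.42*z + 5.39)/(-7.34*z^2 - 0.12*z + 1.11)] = (4.037*z^4 + 0.132000000000001*z^3 - 12.5159*z^2 + 83.9648*z - 0.9294)/(53.8756*z^4 + 1.7616*z^3 - 16.2804*z^2 - 0.2664*z + 1.2321)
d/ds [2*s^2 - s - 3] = 4*s - 1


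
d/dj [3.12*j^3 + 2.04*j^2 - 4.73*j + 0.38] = 9.36*j^2 + 4.08*j - 4.73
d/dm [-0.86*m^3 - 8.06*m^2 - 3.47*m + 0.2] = -2.58*m^2 - 16.12*m - 3.47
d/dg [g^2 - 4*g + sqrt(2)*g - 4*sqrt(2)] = 2*g - 4 + sqrt(2)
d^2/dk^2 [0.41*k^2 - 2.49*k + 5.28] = 0.820000000000000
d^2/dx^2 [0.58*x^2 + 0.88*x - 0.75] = 1.16000000000000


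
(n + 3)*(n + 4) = n^2 + 7*n + 12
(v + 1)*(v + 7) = v^2 + 8*v + 7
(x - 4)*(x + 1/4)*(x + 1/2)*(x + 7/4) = x^4 - 3*x^3/2 - 137*x^2/16 - 177*x/32 - 7/8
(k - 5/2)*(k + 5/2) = k^2 - 25/4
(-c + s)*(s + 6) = -c*s - 6*c + s^2 + 6*s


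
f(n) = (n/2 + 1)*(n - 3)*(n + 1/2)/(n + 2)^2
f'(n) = -2*(n/2 + 1)*(n - 3)*(n + 1/2)/(n + 2)^3 + (n/2 + 1)*(n - 3)/(n + 2)^2 + (n/2 + 1)*(n + 1/2)/(n + 2)^2 + (n - 3)*(n + 1/2)/(2*(n + 2)^2)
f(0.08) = -0.41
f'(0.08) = -0.37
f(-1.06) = 1.21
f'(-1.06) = -3.74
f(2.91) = -0.03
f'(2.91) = 0.34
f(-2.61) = -9.70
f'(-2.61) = -9.58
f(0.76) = -0.51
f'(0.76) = 0.01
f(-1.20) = 1.84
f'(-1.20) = -5.36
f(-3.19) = -7.00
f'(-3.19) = -2.15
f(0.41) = -0.49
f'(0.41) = -0.15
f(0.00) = -0.38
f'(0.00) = -0.44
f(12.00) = 4.02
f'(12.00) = 0.48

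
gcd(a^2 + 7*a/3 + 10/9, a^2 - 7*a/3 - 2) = a + 2/3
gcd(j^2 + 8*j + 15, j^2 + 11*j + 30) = j + 5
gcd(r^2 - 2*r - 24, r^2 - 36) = r - 6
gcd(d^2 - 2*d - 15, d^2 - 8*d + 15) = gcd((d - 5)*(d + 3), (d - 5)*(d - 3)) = d - 5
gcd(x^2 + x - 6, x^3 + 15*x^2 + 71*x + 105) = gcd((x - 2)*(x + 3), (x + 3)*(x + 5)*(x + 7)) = x + 3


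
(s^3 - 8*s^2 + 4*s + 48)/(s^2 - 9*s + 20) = (s^2 - 4*s - 12)/(s - 5)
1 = 1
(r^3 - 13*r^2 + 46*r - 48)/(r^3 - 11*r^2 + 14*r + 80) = (r^2 - 5*r + 6)/(r^2 - 3*r - 10)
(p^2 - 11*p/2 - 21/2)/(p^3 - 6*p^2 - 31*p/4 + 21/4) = 2/(2*p - 1)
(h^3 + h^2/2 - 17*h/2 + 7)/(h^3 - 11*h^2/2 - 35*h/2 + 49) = (h - 1)/(h - 7)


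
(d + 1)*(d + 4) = d^2 + 5*d + 4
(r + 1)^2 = r^2 + 2*r + 1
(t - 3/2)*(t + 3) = t^2 + 3*t/2 - 9/2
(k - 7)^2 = k^2 - 14*k + 49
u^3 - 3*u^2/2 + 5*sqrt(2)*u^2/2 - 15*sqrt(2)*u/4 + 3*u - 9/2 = (u - 3/2)*(u + sqrt(2))*(u + 3*sqrt(2)/2)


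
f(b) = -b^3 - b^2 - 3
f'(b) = -3*b^2 - 2*b = b*(-3*b - 2)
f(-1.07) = -2.92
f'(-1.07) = -1.29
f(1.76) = -11.55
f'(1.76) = -12.81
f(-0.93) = -3.06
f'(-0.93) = -0.73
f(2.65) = -28.63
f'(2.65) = -26.37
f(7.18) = -424.70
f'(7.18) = -169.02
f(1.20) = -6.17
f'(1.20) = -6.72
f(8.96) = -802.60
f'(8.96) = -258.76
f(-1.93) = 0.46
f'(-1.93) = -7.31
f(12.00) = -1875.00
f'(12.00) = -456.00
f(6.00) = -255.00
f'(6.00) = -120.00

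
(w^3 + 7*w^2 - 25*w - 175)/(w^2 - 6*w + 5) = (w^2 + 12*w + 35)/(w - 1)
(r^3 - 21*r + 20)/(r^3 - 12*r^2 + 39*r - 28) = (r + 5)/(r - 7)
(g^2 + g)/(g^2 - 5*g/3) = 3*(g + 1)/(3*g - 5)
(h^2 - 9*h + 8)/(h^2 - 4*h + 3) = (h - 8)/(h - 3)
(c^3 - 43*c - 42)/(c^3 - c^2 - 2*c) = (c^2 - c - 42)/(c*(c - 2))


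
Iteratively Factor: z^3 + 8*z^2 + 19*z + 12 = (z + 4)*(z^2 + 4*z + 3) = (z + 1)*(z + 4)*(z + 3)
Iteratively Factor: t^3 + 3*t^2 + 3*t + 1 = (t + 1)*(t^2 + 2*t + 1) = (t + 1)^2*(t + 1)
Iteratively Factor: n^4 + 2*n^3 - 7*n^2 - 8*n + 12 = (n + 3)*(n^3 - n^2 - 4*n + 4) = (n - 2)*(n + 3)*(n^2 + n - 2) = (n - 2)*(n + 2)*(n + 3)*(n - 1)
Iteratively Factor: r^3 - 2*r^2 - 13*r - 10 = (r + 1)*(r^2 - 3*r - 10) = (r + 1)*(r + 2)*(r - 5)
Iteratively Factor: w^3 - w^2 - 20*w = (w)*(w^2 - w - 20) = w*(w - 5)*(w + 4)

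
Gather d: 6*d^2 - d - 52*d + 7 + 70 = 6*d^2 - 53*d + 77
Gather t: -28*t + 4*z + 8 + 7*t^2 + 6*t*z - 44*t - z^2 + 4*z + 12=7*t^2 + t*(6*z - 72) - z^2 + 8*z + 20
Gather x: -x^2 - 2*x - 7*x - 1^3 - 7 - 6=-x^2 - 9*x - 14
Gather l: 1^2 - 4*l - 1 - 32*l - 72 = -36*l - 72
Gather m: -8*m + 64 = 64 - 8*m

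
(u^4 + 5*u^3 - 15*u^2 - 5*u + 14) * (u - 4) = u^5 + u^4 - 35*u^3 + 55*u^2 + 34*u - 56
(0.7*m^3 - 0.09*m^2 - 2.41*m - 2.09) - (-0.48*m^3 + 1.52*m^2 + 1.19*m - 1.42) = 1.18*m^3 - 1.61*m^2 - 3.6*m - 0.67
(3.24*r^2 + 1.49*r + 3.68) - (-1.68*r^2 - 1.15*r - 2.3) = 4.92*r^2 + 2.64*r + 5.98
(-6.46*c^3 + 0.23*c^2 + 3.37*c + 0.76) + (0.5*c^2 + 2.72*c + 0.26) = -6.46*c^3 + 0.73*c^2 + 6.09*c + 1.02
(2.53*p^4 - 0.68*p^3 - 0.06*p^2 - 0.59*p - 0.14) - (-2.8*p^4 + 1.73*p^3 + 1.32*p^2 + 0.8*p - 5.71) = 5.33*p^4 - 2.41*p^3 - 1.38*p^2 - 1.39*p + 5.57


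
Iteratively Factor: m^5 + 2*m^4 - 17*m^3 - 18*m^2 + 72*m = (m + 4)*(m^4 - 2*m^3 - 9*m^2 + 18*m) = m*(m + 4)*(m^3 - 2*m^2 - 9*m + 18) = m*(m - 2)*(m + 4)*(m^2 - 9) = m*(m - 3)*(m - 2)*(m + 4)*(m + 3)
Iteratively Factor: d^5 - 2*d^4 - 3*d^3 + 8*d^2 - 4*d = (d - 1)*(d^4 - d^3 - 4*d^2 + 4*d) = (d - 1)^2*(d^3 - 4*d) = (d - 2)*(d - 1)^2*(d^2 + 2*d) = (d - 2)*(d - 1)^2*(d + 2)*(d)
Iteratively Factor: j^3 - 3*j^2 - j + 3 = (j - 1)*(j^2 - 2*j - 3) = (j - 3)*(j - 1)*(j + 1)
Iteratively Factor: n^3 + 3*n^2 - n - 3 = (n - 1)*(n^2 + 4*n + 3) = (n - 1)*(n + 3)*(n + 1)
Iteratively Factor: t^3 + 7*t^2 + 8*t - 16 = (t - 1)*(t^2 + 8*t + 16) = (t - 1)*(t + 4)*(t + 4)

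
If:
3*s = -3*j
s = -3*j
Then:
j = 0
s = 0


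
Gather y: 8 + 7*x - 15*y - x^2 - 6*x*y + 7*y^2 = -x^2 + 7*x + 7*y^2 + y*(-6*x - 15) + 8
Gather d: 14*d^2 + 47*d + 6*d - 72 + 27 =14*d^2 + 53*d - 45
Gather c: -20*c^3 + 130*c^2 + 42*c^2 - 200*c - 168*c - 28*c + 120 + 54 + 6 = -20*c^3 + 172*c^2 - 396*c + 180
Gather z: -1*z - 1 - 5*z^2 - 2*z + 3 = -5*z^2 - 3*z + 2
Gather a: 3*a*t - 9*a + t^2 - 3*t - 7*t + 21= a*(3*t - 9) + t^2 - 10*t + 21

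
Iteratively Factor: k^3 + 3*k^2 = (k)*(k^2 + 3*k) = k*(k + 3)*(k)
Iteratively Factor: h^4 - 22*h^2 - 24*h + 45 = (h + 3)*(h^3 - 3*h^2 - 13*h + 15) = (h - 1)*(h + 3)*(h^2 - 2*h - 15) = (h - 5)*(h - 1)*(h + 3)*(h + 3)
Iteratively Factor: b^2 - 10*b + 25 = (b - 5)*(b - 5)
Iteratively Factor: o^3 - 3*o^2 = (o - 3)*(o^2) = o*(o - 3)*(o)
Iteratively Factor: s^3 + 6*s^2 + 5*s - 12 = (s + 4)*(s^2 + 2*s - 3) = (s + 3)*(s + 4)*(s - 1)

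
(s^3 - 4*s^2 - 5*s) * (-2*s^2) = -2*s^5 + 8*s^4 + 10*s^3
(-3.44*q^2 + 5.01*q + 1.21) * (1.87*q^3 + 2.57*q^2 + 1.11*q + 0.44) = -6.4328*q^5 + 0.527900000000001*q^4 + 11.32*q^3 + 7.1572*q^2 + 3.5475*q + 0.5324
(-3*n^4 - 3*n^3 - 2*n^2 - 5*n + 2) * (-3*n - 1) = 9*n^5 + 12*n^4 + 9*n^3 + 17*n^2 - n - 2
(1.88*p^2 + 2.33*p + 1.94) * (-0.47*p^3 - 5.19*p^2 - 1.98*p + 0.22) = -0.8836*p^5 - 10.8523*p^4 - 16.7269*p^3 - 14.2684*p^2 - 3.3286*p + 0.4268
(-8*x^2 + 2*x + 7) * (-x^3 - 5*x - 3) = 8*x^5 - 2*x^4 + 33*x^3 + 14*x^2 - 41*x - 21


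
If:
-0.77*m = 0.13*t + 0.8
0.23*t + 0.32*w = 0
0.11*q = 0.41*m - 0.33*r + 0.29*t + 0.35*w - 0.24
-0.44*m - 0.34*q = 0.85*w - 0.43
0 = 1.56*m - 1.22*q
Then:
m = -0.74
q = -0.95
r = -1.54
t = -1.76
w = 1.27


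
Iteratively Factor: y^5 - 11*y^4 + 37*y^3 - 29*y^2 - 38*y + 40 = (y + 1)*(y^4 - 12*y^3 + 49*y^2 - 78*y + 40) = (y - 2)*(y + 1)*(y^3 - 10*y^2 + 29*y - 20) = (y - 4)*(y - 2)*(y + 1)*(y^2 - 6*y + 5) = (y - 5)*(y - 4)*(y - 2)*(y + 1)*(y - 1)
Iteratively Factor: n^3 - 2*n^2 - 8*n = (n + 2)*(n^2 - 4*n) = n*(n + 2)*(n - 4)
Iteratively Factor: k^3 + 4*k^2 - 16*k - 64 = (k - 4)*(k^2 + 8*k + 16) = (k - 4)*(k + 4)*(k + 4)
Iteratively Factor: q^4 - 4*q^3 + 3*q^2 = (q - 1)*(q^3 - 3*q^2) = q*(q - 1)*(q^2 - 3*q) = q*(q - 3)*(q - 1)*(q)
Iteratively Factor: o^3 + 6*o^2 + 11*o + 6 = (o + 3)*(o^2 + 3*o + 2) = (o + 1)*(o + 3)*(o + 2)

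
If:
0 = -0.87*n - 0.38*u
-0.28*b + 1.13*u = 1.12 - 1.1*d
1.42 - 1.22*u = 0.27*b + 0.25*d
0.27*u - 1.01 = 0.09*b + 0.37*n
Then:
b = -2.04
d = -1.47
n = -0.84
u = 1.92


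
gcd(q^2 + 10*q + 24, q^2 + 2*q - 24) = q + 6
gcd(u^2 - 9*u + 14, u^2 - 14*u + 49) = u - 7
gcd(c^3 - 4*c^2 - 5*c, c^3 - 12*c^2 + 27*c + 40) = c^2 - 4*c - 5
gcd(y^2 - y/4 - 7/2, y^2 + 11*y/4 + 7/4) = y + 7/4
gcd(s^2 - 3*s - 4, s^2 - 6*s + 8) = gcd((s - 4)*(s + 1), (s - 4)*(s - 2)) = s - 4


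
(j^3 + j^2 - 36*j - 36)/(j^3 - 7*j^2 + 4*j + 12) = (j + 6)/(j - 2)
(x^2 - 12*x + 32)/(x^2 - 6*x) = (x^2 - 12*x + 32)/(x*(x - 6))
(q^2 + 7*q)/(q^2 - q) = (q + 7)/(q - 1)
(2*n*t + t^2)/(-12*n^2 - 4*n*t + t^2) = t/(-6*n + t)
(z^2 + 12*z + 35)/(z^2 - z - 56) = (z + 5)/(z - 8)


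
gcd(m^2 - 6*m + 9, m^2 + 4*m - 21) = m - 3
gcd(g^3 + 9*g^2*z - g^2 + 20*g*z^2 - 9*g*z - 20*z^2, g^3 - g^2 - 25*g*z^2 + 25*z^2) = g^2 + 5*g*z - g - 5*z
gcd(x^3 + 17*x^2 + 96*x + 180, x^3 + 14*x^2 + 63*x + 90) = x^2 + 11*x + 30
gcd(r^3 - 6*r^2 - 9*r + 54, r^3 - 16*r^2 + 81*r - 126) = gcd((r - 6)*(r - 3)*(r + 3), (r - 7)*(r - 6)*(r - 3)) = r^2 - 9*r + 18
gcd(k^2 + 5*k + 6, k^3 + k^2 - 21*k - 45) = k + 3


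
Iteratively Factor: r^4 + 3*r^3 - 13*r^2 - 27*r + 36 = (r - 3)*(r^3 + 6*r^2 + 5*r - 12) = (r - 3)*(r - 1)*(r^2 + 7*r + 12) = (r - 3)*(r - 1)*(r + 3)*(r + 4)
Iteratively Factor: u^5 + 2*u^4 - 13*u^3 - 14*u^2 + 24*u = (u - 1)*(u^4 + 3*u^3 - 10*u^2 - 24*u) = (u - 1)*(u + 2)*(u^3 + u^2 - 12*u) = (u - 3)*(u - 1)*(u + 2)*(u^2 + 4*u) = (u - 3)*(u - 1)*(u + 2)*(u + 4)*(u)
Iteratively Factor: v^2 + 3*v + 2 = (v + 1)*(v + 2)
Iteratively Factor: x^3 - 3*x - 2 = (x - 2)*(x^2 + 2*x + 1) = (x - 2)*(x + 1)*(x + 1)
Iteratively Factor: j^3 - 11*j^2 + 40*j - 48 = (j - 3)*(j^2 - 8*j + 16) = (j - 4)*(j - 3)*(j - 4)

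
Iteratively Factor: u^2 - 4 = (u + 2)*(u - 2)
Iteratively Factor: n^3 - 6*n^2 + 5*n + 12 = (n + 1)*(n^2 - 7*n + 12) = (n - 4)*(n + 1)*(n - 3)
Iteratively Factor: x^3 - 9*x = (x)*(x^2 - 9) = x*(x - 3)*(x + 3)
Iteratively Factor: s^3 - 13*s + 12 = (s + 4)*(s^2 - 4*s + 3) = (s - 3)*(s + 4)*(s - 1)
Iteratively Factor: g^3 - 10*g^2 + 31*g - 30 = (g - 3)*(g^2 - 7*g + 10) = (g - 5)*(g - 3)*(g - 2)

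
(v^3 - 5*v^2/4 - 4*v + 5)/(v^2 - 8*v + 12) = (4*v^2 + 3*v - 10)/(4*(v - 6))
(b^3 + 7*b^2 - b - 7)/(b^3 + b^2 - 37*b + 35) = (b + 1)/(b - 5)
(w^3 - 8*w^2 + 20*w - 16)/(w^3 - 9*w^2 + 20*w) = (w^2 - 4*w + 4)/(w*(w - 5))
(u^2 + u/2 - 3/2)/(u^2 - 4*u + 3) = (u + 3/2)/(u - 3)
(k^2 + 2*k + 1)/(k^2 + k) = (k + 1)/k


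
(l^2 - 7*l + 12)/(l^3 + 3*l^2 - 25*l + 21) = (l - 4)/(l^2 + 6*l - 7)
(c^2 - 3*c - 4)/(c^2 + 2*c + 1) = (c - 4)/(c + 1)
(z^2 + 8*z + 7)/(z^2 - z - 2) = (z + 7)/(z - 2)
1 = 1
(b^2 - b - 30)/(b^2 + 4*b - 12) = (b^2 - b - 30)/(b^2 + 4*b - 12)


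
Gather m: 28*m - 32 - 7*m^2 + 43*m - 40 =-7*m^2 + 71*m - 72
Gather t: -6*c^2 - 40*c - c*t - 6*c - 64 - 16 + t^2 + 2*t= -6*c^2 - 46*c + t^2 + t*(2 - c) - 80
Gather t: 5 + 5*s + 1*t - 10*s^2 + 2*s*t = -10*s^2 + 5*s + t*(2*s + 1) + 5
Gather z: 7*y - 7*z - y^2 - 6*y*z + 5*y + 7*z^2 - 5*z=-y^2 + 12*y + 7*z^2 + z*(-6*y - 12)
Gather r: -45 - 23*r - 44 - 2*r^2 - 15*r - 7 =-2*r^2 - 38*r - 96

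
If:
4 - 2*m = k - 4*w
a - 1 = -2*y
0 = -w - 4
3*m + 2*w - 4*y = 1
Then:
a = 1 - 2*y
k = -8*y/3 - 18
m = 4*y/3 + 3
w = -4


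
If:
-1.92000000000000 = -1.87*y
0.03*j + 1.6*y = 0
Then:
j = -54.76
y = 1.03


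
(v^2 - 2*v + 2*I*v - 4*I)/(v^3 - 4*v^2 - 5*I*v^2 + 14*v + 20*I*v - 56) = (v - 2)/(v^2 - v*(4 + 7*I) + 28*I)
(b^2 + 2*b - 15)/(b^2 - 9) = (b + 5)/(b + 3)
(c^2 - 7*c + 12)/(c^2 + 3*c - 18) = (c - 4)/(c + 6)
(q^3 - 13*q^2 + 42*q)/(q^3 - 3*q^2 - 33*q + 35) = q*(q - 6)/(q^2 + 4*q - 5)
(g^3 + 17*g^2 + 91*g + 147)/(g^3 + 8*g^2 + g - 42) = (g + 7)/(g - 2)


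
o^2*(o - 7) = o^3 - 7*o^2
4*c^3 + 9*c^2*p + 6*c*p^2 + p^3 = (c + p)^2*(4*c + p)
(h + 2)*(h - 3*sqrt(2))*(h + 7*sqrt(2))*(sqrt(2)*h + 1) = sqrt(2)*h^4 + 2*sqrt(2)*h^3 + 9*h^3 - 38*sqrt(2)*h^2 + 18*h^2 - 76*sqrt(2)*h - 42*h - 84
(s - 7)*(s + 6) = s^2 - s - 42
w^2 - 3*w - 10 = (w - 5)*(w + 2)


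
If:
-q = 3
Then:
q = -3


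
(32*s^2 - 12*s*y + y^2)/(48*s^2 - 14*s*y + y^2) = (-4*s + y)/(-6*s + y)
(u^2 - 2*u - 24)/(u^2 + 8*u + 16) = (u - 6)/(u + 4)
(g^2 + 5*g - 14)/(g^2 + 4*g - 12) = (g + 7)/(g + 6)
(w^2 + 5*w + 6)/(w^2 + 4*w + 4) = (w + 3)/(w + 2)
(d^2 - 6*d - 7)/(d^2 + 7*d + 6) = (d - 7)/(d + 6)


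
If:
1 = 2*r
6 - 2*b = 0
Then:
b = 3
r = 1/2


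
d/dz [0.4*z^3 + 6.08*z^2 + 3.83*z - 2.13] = 1.2*z^2 + 12.16*z + 3.83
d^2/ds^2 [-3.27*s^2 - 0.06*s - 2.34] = -6.54000000000000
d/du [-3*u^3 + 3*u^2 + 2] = 3*u*(2 - 3*u)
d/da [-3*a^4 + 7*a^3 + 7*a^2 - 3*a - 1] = -12*a^3 + 21*a^2 + 14*a - 3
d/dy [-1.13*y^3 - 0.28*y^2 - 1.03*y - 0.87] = -3.39*y^2 - 0.56*y - 1.03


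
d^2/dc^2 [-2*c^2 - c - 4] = -4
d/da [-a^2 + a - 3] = 1 - 2*a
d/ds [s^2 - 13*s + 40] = 2*s - 13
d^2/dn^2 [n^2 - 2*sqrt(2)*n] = 2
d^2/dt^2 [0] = 0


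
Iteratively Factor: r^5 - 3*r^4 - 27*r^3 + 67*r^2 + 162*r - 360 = (r - 5)*(r^4 + 2*r^3 - 17*r^2 - 18*r + 72) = (r - 5)*(r - 3)*(r^3 + 5*r^2 - 2*r - 24) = (r - 5)*(r - 3)*(r - 2)*(r^2 + 7*r + 12) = (r - 5)*(r - 3)*(r - 2)*(r + 4)*(r + 3)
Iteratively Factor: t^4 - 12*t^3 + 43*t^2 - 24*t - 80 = (t - 5)*(t^3 - 7*t^2 + 8*t + 16) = (t - 5)*(t - 4)*(t^2 - 3*t - 4) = (t - 5)*(t - 4)*(t + 1)*(t - 4)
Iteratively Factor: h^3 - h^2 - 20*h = (h - 5)*(h^2 + 4*h) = (h - 5)*(h + 4)*(h)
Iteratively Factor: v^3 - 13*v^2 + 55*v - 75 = (v - 5)*(v^2 - 8*v + 15) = (v - 5)*(v - 3)*(v - 5)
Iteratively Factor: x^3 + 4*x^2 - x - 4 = (x - 1)*(x^2 + 5*x + 4) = (x - 1)*(x + 4)*(x + 1)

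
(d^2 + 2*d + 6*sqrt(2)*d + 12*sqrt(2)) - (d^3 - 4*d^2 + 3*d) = -d^3 + 5*d^2 - d + 6*sqrt(2)*d + 12*sqrt(2)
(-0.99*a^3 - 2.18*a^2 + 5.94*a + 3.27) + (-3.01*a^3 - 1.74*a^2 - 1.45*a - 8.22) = -4.0*a^3 - 3.92*a^2 + 4.49*a - 4.95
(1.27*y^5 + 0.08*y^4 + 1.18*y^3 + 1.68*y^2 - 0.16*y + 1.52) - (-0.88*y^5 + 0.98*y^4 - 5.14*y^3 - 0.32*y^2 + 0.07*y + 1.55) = 2.15*y^5 - 0.9*y^4 + 6.32*y^3 + 2.0*y^2 - 0.23*y - 0.03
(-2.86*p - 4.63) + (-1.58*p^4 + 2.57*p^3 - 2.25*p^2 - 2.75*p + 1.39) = -1.58*p^4 + 2.57*p^3 - 2.25*p^2 - 5.61*p - 3.24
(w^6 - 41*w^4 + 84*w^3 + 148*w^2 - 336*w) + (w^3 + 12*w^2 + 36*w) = w^6 - 41*w^4 + 85*w^3 + 160*w^2 - 300*w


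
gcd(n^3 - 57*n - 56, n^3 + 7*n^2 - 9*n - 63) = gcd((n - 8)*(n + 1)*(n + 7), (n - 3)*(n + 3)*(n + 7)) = n + 7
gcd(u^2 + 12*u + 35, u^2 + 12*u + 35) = u^2 + 12*u + 35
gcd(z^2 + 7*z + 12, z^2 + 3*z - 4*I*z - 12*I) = z + 3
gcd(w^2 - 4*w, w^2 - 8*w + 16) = w - 4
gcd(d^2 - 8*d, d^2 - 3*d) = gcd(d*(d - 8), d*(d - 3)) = d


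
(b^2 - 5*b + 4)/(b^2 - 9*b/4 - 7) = 4*(b - 1)/(4*b + 7)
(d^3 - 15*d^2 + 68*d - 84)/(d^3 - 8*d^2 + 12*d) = (d - 7)/d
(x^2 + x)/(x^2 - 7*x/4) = 4*(x + 1)/(4*x - 7)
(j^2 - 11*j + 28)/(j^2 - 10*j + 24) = (j - 7)/(j - 6)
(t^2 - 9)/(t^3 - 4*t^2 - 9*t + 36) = 1/(t - 4)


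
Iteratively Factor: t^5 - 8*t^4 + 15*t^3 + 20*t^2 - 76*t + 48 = (t - 1)*(t^4 - 7*t^3 + 8*t^2 + 28*t - 48) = (t - 4)*(t - 1)*(t^3 - 3*t^2 - 4*t + 12) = (t - 4)*(t - 2)*(t - 1)*(t^2 - t - 6) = (t - 4)*(t - 2)*(t - 1)*(t + 2)*(t - 3)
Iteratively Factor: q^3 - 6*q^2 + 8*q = (q)*(q^2 - 6*q + 8) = q*(q - 2)*(q - 4)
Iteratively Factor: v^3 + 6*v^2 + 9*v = (v + 3)*(v^2 + 3*v) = (v + 3)^2*(v)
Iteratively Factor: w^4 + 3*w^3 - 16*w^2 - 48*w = (w + 3)*(w^3 - 16*w) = w*(w + 3)*(w^2 - 16) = w*(w - 4)*(w + 3)*(w + 4)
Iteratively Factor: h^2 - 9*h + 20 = (h - 4)*(h - 5)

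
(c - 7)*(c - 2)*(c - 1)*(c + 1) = c^4 - 9*c^3 + 13*c^2 + 9*c - 14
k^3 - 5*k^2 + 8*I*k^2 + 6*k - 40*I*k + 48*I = (k - 3)*(k - 2)*(k + 8*I)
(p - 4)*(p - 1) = p^2 - 5*p + 4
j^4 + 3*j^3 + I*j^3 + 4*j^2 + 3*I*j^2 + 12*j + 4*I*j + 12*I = (j + 3)*(j - 2*I)*(j + I)*(j + 2*I)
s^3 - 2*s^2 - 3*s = s*(s - 3)*(s + 1)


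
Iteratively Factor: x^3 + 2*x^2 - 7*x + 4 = (x + 4)*(x^2 - 2*x + 1) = (x - 1)*(x + 4)*(x - 1)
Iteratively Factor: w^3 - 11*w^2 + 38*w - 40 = (w - 5)*(w^2 - 6*w + 8) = (w - 5)*(w - 4)*(w - 2)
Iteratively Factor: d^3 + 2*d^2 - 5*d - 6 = (d + 1)*(d^2 + d - 6) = (d - 2)*(d + 1)*(d + 3)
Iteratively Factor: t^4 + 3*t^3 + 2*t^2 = (t + 2)*(t^3 + t^2) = (t + 1)*(t + 2)*(t^2) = t*(t + 1)*(t + 2)*(t)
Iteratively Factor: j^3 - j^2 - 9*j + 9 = (j - 3)*(j^2 + 2*j - 3) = (j - 3)*(j + 3)*(j - 1)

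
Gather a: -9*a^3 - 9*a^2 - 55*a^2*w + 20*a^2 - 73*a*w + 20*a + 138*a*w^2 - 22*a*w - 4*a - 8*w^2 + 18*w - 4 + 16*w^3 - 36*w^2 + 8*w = -9*a^3 + a^2*(11 - 55*w) + a*(138*w^2 - 95*w + 16) + 16*w^3 - 44*w^2 + 26*w - 4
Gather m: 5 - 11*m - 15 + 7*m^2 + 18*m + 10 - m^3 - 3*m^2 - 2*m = -m^3 + 4*m^2 + 5*m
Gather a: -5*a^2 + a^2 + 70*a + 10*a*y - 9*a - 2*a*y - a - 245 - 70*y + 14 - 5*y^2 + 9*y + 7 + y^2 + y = -4*a^2 + a*(8*y + 60) - 4*y^2 - 60*y - 224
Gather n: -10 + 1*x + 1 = x - 9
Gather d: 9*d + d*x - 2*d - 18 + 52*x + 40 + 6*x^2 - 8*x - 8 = d*(x + 7) + 6*x^2 + 44*x + 14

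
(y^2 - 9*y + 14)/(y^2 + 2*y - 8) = (y - 7)/(y + 4)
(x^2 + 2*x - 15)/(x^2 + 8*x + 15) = (x - 3)/(x + 3)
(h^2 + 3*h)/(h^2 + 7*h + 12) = h/(h + 4)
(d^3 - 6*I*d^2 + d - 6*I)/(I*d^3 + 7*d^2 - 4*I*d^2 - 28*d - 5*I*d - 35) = -(I*d^3 + 6*d^2 + I*d + 6)/(d^3 - d^2*(4 + 7*I) - d*(5 - 28*I) + 35*I)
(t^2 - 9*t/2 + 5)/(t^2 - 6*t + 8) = (t - 5/2)/(t - 4)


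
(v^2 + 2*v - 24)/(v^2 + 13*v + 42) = (v - 4)/(v + 7)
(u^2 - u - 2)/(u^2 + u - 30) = (u^2 - u - 2)/(u^2 + u - 30)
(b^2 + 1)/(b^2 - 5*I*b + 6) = (b - I)/(b - 6*I)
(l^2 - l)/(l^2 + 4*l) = (l - 1)/(l + 4)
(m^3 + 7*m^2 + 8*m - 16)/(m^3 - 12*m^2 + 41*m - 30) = (m^2 + 8*m + 16)/(m^2 - 11*m + 30)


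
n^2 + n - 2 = (n - 1)*(n + 2)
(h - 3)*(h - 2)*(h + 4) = h^3 - h^2 - 14*h + 24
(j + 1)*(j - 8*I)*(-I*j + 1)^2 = -j^4 - j^3 + 6*I*j^3 - 15*j^2 + 6*I*j^2 - 15*j - 8*I*j - 8*I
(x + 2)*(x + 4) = x^2 + 6*x + 8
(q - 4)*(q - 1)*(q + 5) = q^3 - 21*q + 20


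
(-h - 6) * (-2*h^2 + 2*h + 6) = 2*h^3 + 10*h^2 - 18*h - 36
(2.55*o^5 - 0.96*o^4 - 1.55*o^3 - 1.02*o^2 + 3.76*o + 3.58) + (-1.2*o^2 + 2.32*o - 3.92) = 2.55*o^5 - 0.96*o^4 - 1.55*o^3 - 2.22*o^2 + 6.08*o - 0.34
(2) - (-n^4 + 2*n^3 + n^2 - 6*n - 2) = n^4 - 2*n^3 - n^2 + 6*n + 4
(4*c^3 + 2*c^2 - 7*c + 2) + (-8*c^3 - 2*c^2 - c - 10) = -4*c^3 - 8*c - 8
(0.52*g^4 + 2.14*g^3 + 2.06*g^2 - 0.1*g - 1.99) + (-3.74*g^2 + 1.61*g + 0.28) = 0.52*g^4 + 2.14*g^3 - 1.68*g^2 + 1.51*g - 1.71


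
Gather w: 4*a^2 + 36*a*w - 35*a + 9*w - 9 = 4*a^2 - 35*a + w*(36*a + 9) - 9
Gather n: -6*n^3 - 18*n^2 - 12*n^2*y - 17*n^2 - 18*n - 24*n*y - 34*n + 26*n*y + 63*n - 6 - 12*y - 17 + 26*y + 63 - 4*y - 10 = -6*n^3 + n^2*(-12*y - 35) + n*(2*y + 11) + 10*y + 30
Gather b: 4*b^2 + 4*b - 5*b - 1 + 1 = 4*b^2 - b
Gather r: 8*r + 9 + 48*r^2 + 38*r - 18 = 48*r^2 + 46*r - 9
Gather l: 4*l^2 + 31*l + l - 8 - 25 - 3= 4*l^2 + 32*l - 36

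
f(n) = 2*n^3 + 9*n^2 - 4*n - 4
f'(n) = 6*n^2 + 18*n - 4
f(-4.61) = 9.76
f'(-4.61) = 40.53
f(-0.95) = 6.21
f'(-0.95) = -15.68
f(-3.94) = 29.15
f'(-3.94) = 18.22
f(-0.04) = -3.83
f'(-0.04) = -4.71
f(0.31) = -4.32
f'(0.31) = 2.16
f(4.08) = 265.33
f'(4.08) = 169.32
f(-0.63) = 1.59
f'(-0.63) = -12.96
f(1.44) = 14.87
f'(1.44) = 34.36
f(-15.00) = -4669.00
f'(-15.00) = 1076.00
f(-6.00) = -88.00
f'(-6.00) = 104.00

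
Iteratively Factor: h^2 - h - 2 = (h - 2)*(h + 1)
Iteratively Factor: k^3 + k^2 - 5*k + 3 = (k - 1)*(k^2 + 2*k - 3) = (k - 1)*(k + 3)*(k - 1)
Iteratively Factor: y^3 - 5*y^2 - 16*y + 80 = (y - 5)*(y^2 - 16) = (y - 5)*(y - 4)*(y + 4)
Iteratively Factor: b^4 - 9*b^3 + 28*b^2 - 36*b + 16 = (b - 2)*(b^3 - 7*b^2 + 14*b - 8) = (b - 2)^2*(b^2 - 5*b + 4) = (b - 4)*(b - 2)^2*(b - 1)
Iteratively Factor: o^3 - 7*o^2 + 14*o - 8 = (o - 4)*(o^2 - 3*o + 2) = (o - 4)*(o - 2)*(o - 1)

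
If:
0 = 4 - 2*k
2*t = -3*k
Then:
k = 2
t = -3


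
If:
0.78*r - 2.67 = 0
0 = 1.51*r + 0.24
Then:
No Solution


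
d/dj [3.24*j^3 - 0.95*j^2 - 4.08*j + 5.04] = 9.72*j^2 - 1.9*j - 4.08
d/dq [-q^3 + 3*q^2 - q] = -3*q^2 + 6*q - 1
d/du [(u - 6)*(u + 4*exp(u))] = u + (u - 6)*(4*exp(u) + 1) + 4*exp(u)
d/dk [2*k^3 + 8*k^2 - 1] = 2*k*(3*k + 8)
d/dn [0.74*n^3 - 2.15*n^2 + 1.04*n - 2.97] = 2.22*n^2 - 4.3*n + 1.04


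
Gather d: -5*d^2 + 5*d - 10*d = -5*d^2 - 5*d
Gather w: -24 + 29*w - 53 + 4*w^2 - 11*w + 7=4*w^2 + 18*w - 70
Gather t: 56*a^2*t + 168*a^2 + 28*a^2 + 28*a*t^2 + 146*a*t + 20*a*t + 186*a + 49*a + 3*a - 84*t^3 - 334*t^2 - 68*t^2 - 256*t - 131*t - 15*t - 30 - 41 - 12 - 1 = 196*a^2 + 238*a - 84*t^3 + t^2*(28*a - 402) + t*(56*a^2 + 166*a - 402) - 84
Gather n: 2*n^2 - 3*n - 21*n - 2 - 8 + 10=2*n^2 - 24*n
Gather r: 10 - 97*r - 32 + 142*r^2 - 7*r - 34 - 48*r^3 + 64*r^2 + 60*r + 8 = -48*r^3 + 206*r^2 - 44*r - 48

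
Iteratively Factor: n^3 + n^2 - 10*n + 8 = (n - 1)*(n^2 + 2*n - 8) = (n - 2)*(n - 1)*(n + 4)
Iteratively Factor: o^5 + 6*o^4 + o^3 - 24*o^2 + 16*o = (o + 4)*(o^4 + 2*o^3 - 7*o^2 + 4*o) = (o - 1)*(o + 4)*(o^3 + 3*o^2 - 4*o) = o*(o - 1)*(o + 4)*(o^2 + 3*o - 4) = o*(o - 1)*(o + 4)^2*(o - 1)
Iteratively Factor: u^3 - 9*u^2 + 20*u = (u)*(u^2 - 9*u + 20) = u*(u - 5)*(u - 4)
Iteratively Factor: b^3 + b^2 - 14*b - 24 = (b - 4)*(b^2 + 5*b + 6) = (b - 4)*(b + 2)*(b + 3)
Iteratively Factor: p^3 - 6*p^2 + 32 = (p - 4)*(p^2 - 2*p - 8) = (p - 4)^2*(p + 2)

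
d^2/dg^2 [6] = 0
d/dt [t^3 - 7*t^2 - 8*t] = 3*t^2 - 14*t - 8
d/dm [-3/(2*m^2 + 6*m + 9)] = 6*(2*m + 3)/(2*m^2 + 6*m + 9)^2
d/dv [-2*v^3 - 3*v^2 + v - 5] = -6*v^2 - 6*v + 1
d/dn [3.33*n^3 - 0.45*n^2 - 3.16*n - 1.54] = 9.99*n^2 - 0.9*n - 3.16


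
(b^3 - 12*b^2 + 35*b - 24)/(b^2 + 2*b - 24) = (b^3 - 12*b^2 + 35*b - 24)/(b^2 + 2*b - 24)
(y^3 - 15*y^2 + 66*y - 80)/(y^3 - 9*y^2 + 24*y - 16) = (y^3 - 15*y^2 + 66*y - 80)/(y^3 - 9*y^2 + 24*y - 16)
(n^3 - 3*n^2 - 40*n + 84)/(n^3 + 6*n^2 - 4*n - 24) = (n - 7)/(n + 2)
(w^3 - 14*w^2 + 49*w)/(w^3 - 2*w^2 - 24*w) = (-w^2 + 14*w - 49)/(-w^2 + 2*w + 24)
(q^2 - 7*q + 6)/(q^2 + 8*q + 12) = (q^2 - 7*q + 6)/(q^2 + 8*q + 12)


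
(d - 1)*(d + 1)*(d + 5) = d^3 + 5*d^2 - d - 5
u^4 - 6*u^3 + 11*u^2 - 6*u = u*(u - 3)*(u - 2)*(u - 1)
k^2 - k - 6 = (k - 3)*(k + 2)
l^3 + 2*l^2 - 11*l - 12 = (l - 3)*(l + 1)*(l + 4)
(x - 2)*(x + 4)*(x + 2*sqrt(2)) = x^3 + 2*x^2 + 2*sqrt(2)*x^2 - 8*x + 4*sqrt(2)*x - 16*sqrt(2)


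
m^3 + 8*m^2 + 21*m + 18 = (m + 2)*(m + 3)^2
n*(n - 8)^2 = n^3 - 16*n^2 + 64*n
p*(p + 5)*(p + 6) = p^3 + 11*p^2 + 30*p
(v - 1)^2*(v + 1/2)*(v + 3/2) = v^4 - 9*v^2/4 + v/2 + 3/4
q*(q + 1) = q^2 + q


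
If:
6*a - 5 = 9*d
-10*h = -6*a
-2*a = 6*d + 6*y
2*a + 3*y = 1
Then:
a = 2/3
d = -1/9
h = 2/5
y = -1/9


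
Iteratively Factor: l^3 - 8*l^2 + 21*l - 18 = (l - 3)*(l^2 - 5*l + 6) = (l - 3)^2*(l - 2)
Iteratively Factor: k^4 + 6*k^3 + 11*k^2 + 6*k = (k + 3)*(k^3 + 3*k^2 + 2*k) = k*(k + 3)*(k^2 + 3*k + 2) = k*(k + 1)*(k + 3)*(k + 2)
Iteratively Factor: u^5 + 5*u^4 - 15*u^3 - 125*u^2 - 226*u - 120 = (u + 3)*(u^4 + 2*u^3 - 21*u^2 - 62*u - 40) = (u - 5)*(u + 3)*(u^3 + 7*u^2 + 14*u + 8) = (u - 5)*(u + 1)*(u + 3)*(u^2 + 6*u + 8) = (u - 5)*(u + 1)*(u + 3)*(u + 4)*(u + 2)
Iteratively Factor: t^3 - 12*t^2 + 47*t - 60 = (t - 4)*(t^2 - 8*t + 15) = (t - 5)*(t - 4)*(t - 3)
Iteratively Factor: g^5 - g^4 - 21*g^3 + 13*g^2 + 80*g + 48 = (g - 3)*(g^4 + 2*g^3 - 15*g^2 - 32*g - 16) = (g - 3)*(g + 4)*(g^3 - 2*g^2 - 7*g - 4) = (g - 3)*(g + 1)*(g + 4)*(g^2 - 3*g - 4) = (g - 3)*(g + 1)^2*(g + 4)*(g - 4)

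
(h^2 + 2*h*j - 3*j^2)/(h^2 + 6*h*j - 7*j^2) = (h + 3*j)/(h + 7*j)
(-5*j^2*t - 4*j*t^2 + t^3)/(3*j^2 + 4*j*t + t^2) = t*(-5*j + t)/(3*j + t)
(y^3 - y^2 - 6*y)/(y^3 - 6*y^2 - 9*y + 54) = y*(y + 2)/(y^2 - 3*y - 18)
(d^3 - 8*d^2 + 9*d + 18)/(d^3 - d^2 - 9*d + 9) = (d^2 - 5*d - 6)/(d^2 + 2*d - 3)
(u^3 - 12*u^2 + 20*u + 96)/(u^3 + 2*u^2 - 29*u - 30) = (u^3 - 12*u^2 + 20*u + 96)/(u^3 + 2*u^2 - 29*u - 30)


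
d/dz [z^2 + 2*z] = 2*z + 2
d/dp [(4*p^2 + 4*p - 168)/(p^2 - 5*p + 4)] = 8*(-3*p^2 + 46*p - 103)/(p^4 - 10*p^3 + 33*p^2 - 40*p + 16)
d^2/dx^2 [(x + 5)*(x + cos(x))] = -(x + 5)*cos(x) - 2*sin(x) + 2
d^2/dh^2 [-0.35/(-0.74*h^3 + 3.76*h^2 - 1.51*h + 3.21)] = ((2.632 - 1.554*h)*(0.74*h^3 - 3.76*h^2 + 1.51*h - 3.21) + 0.35*(2.22*h^2 - 7.52*h + 1.51)*(4.44*h^2 - 15.04*h + 3.02))/(0.74*h^3 - 3.76*h^2 + 1.51*h - 3.21)^3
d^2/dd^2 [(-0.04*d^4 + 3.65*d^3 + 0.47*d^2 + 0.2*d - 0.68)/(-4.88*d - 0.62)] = (5.715456*d^4 - 171.908736*d^3 - 66.076128*d^2 - 8.41836*d + 33.236488)/(116.214272*d^3 + 44.294784*d^2 + 5.627616*d + 0.238328)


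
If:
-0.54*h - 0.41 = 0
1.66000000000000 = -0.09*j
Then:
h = -0.76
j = -18.44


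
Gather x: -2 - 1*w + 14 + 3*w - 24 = 2*w - 12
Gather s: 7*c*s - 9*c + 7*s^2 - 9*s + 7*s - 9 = -9*c + 7*s^2 + s*(7*c - 2) - 9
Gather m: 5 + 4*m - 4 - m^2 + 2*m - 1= -m^2 + 6*m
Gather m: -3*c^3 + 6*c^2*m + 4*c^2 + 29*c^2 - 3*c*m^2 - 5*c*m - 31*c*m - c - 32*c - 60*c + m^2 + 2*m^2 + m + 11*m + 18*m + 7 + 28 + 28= -3*c^3 + 33*c^2 - 93*c + m^2*(3 - 3*c) + m*(6*c^2 - 36*c + 30) + 63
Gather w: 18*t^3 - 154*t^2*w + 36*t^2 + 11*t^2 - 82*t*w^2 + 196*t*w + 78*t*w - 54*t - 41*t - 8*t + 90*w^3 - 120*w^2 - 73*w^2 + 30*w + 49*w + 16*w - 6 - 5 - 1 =18*t^3 + 47*t^2 - 103*t + 90*w^3 + w^2*(-82*t - 193) + w*(-154*t^2 + 274*t + 95) - 12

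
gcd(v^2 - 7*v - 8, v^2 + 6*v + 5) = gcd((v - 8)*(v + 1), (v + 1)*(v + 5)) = v + 1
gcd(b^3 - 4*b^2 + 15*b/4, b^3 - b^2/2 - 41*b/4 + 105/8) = b^2 - 4*b + 15/4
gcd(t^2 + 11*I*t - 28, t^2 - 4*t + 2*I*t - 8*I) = 1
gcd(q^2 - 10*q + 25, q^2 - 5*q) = q - 5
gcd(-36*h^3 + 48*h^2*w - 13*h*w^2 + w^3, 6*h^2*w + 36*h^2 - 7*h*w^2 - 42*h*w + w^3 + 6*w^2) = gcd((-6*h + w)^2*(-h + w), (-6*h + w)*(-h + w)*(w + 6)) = 6*h^2 - 7*h*w + w^2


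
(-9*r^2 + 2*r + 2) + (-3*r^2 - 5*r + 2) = -12*r^2 - 3*r + 4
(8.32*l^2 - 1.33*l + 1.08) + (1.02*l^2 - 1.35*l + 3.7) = 9.34*l^2 - 2.68*l + 4.78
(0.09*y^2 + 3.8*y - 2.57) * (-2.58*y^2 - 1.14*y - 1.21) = -0.2322*y^4 - 9.9066*y^3 + 2.1897*y^2 - 1.6682*y + 3.1097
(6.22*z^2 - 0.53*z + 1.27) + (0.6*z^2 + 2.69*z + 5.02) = 6.82*z^2 + 2.16*z + 6.29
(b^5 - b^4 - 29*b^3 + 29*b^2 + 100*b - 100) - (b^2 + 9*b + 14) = b^5 - b^4 - 29*b^3 + 28*b^2 + 91*b - 114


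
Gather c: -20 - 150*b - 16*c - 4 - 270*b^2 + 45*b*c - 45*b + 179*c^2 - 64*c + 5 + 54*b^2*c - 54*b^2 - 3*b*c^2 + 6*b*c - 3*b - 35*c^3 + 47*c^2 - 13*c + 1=-324*b^2 - 198*b - 35*c^3 + c^2*(226 - 3*b) + c*(54*b^2 + 51*b - 93) - 18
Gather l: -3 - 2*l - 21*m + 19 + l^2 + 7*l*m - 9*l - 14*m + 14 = l^2 + l*(7*m - 11) - 35*m + 30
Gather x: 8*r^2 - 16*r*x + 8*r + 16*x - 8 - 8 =8*r^2 + 8*r + x*(16 - 16*r) - 16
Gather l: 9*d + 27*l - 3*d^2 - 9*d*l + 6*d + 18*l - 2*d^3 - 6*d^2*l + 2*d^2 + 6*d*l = -2*d^3 - d^2 + 15*d + l*(-6*d^2 - 3*d + 45)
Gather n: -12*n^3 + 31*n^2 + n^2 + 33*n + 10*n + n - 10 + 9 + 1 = -12*n^3 + 32*n^2 + 44*n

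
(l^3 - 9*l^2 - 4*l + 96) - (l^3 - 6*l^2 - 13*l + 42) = -3*l^2 + 9*l + 54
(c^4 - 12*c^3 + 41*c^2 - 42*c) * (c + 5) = c^5 - 7*c^4 - 19*c^3 + 163*c^2 - 210*c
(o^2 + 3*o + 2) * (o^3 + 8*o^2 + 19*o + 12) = o^5 + 11*o^4 + 45*o^3 + 85*o^2 + 74*o + 24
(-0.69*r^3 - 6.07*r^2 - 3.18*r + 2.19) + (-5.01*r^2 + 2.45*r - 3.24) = -0.69*r^3 - 11.08*r^2 - 0.73*r - 1.05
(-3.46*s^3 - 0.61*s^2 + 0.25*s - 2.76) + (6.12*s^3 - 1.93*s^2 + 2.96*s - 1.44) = 2.66*s^3 - 2.54*s^2 + 3.21*s - 4.2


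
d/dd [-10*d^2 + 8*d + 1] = 8 - 20*d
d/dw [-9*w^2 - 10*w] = -18*w - 10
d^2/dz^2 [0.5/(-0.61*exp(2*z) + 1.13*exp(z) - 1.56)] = (-0.5*(1.22*exp(z) - 1.13)*(2.44*exp(z) - 2.26)*exp(z) + (1.22*exp(z) - 0.565)*(0.61*exp(2*z) - 1.13*exp(z) + 1.56))*exp(z)/(0.61*exp(2*z) - 1.13*exp(z) + 1.56)^3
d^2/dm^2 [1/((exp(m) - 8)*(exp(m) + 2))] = (4*exp(3*m) - 18*exp(2*m) + 100*exp(m) - 96)*exp(m)/(exp(6*m) - 18*exp(5*m) + 60*exp(4*m) + 360*exp(3*m) - 960*exp(2*m) - 4608*exp(m) - 4096)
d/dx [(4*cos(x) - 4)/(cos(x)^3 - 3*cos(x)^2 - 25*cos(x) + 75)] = 4*(15*cos(x)/2 - 3*cos(2*x) + cos(3*x)/2 - 53)*sin(x)/(cos(x)^3 - 3*cos(x)^2 - 25*cos(x) + 75)^2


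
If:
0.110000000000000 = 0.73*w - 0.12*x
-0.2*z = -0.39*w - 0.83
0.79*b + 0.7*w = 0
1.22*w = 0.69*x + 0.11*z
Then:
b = -0.05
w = 0.06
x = -0.58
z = 4.26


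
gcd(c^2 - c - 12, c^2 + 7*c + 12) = c + 3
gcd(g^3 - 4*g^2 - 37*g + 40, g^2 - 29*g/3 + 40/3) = g - 8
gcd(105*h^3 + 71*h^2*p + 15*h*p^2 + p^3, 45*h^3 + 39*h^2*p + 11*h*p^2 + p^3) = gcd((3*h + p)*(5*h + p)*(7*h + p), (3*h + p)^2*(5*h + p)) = 15*h^2 + 8*h*p + p^2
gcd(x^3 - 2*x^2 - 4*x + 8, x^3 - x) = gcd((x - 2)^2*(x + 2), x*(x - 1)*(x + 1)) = 1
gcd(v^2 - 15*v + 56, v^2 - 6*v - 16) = v - 8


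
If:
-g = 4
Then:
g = -4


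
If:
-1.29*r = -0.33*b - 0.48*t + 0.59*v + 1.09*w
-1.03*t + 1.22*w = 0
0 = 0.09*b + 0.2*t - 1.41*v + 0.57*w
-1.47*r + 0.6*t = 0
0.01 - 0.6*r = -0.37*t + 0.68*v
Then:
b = 0.11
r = 0.01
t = 0.03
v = 0.02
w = 0.02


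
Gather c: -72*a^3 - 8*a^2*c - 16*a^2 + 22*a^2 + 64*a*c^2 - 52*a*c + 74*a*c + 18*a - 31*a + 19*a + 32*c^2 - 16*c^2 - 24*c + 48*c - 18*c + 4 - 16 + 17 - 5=-72*a^3 + 6*a^2 + 6*a + c^2*(64*a + 16) + c*(-8*a^2 + 22*a + 6)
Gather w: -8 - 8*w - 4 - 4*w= -12*w - 12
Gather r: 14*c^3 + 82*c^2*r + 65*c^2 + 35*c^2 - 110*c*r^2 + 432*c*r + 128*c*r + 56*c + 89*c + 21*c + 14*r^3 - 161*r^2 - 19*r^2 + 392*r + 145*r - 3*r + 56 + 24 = 14*c^3 + 100*c^2 + 166*c + 14*r^3 + r^2*(-110*c - 180) + r*(82*c^2 + 560*c + 534) + 80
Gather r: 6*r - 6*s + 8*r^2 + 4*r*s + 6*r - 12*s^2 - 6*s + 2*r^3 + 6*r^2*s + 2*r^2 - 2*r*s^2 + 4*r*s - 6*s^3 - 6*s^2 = 2*r^3 + r^2*(6*s + 10) + r*(-2*s^2 + 8*s + 12) - 6*s^3 - 18*s^2 - 12*s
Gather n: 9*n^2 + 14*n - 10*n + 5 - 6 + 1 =9*n^2 + 4*n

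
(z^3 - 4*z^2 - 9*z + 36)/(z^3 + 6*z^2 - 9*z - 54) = (z - 4)/(z + 6)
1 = 1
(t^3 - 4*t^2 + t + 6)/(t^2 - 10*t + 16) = (t^2 - 2*t - 3)/(t - 8)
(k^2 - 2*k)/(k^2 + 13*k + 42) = k*(k - 2)/(k^2 + 13*k + 42)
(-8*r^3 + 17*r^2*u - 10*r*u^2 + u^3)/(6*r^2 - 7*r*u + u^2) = (-8*r^2 + 9*r*u - u^2)/(6*r - u)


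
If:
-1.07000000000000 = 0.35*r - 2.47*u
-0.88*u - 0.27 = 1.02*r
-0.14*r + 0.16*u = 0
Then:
No Solution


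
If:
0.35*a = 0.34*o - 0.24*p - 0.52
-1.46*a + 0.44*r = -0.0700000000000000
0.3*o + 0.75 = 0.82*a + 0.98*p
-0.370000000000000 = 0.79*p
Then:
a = 3.07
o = 4.36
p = -0.47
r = 10.02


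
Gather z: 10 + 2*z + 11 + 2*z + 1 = 4*z + 22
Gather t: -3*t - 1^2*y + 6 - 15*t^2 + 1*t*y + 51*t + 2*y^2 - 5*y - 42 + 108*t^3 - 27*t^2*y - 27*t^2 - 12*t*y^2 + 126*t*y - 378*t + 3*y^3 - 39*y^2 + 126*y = 108*t^3 + t^2*(-27*y - 42) + t*(-12*y^2 + 127*y - 330) + 3*y^3 - 37*y^2 + 120*y - 36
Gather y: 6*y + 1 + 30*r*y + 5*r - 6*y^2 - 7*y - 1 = 5*r - 6*y^2 + y*(30*r - 1)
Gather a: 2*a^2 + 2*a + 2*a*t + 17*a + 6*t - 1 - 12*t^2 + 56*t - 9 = 2*a^2 + a*(2*t + 19) - 12*t^2 + 62*t - 10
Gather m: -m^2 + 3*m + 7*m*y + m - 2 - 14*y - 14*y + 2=-m^2 + m*(7*y + 4) - 28*y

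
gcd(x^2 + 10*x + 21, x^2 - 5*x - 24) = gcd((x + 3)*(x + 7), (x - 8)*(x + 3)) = x + 3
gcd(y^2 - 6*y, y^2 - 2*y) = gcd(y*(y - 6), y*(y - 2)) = y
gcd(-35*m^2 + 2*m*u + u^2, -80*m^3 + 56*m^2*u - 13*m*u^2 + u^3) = -5*m + u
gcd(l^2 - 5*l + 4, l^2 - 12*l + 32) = l - 4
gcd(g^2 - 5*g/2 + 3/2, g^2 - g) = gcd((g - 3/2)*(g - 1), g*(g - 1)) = g - 1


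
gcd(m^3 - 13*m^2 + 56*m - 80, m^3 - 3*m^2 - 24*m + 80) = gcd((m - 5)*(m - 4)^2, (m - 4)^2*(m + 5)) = m^2 - 8*m + 16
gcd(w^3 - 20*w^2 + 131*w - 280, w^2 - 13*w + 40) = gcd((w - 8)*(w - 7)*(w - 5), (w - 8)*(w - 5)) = w^2 - 13*w + 40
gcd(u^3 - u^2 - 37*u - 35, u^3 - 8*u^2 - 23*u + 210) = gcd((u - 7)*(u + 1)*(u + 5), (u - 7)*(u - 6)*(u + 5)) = u^2 - 2*u - 35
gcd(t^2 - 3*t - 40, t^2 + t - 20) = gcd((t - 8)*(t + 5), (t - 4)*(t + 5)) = t + 5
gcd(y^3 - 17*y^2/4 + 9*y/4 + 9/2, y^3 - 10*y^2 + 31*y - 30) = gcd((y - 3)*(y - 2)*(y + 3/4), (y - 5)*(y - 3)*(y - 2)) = y^2 - 5*y + 6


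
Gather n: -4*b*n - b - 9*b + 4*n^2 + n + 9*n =-10*b + 4*n^2 + n*(10 - 4*b)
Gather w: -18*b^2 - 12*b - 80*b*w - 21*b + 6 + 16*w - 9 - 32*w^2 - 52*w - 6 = -18*b^2 - 33*b - 32*w^2 + w*(-80*b - 36) - 9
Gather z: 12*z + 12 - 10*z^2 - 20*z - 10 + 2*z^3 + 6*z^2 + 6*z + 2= 2*z^3 - 4*z^2 - 2*z + 4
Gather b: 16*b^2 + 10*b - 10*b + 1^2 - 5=16*b^2 - 4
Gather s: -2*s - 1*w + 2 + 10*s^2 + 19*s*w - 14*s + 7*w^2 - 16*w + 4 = 10*s^2 + s*(19*w - 16) + 7*w^2 - 17*w + 6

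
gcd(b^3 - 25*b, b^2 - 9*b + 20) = b - 5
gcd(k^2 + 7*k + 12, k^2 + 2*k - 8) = k + 4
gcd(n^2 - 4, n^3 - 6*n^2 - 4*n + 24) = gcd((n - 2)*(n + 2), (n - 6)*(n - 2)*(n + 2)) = n^2 - 4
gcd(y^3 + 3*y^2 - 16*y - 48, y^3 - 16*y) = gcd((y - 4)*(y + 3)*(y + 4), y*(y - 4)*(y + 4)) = y^2 - 16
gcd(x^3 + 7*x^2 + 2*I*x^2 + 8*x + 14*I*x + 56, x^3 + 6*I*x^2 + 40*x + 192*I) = x + 4*I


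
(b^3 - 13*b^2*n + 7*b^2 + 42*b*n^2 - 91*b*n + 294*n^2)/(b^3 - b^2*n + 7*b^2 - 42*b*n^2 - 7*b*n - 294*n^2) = (b - 6*n)/(b + 6*n)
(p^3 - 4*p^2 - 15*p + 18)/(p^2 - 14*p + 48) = (p^2 + 2*p - 3)/(p - 8)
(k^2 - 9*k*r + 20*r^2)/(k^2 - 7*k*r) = (k^2 - 9*k*r + 20*r^2)/(k*(k - 7*r))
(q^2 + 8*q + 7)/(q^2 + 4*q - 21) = (q + 1)/(q - 3)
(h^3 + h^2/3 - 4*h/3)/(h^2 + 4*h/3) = h - 1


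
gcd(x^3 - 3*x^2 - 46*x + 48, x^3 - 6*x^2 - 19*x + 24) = x^2 - 9*x + 8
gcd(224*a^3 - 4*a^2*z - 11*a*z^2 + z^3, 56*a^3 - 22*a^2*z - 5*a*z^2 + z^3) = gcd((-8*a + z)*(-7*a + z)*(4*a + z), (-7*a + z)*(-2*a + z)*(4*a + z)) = -28*a^2 - 3*a*z + z^2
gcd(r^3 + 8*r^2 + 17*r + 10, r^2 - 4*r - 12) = r + 2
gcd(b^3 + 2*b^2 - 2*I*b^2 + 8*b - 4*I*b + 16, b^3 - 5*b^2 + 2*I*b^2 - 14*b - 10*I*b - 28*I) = b^2 + b*(2 + 2*I) + 4*I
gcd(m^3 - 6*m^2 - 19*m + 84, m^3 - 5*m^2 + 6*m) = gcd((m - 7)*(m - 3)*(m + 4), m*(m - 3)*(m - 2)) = m - 3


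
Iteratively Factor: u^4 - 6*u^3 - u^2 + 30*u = (u + 2)*(u^3 - 8*u^2 + 15*u) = (u - 3)*(u + 2)*(u^2 - 5*u) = (u - 5)*(u - 3)*(u + 2)*(u)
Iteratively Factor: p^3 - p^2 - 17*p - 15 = (p - 5)*(p^2 + 4*p + 3) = (p - 5)*(p + 3)*(p + 1)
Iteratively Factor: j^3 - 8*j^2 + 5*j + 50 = (j + 2)*(j^2 - 10*j + 25) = (j - 5)*(j + 2)*(j - 5)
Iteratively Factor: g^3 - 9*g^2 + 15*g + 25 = (g + 1)*(g^2 - 10*g + 25) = (g - 5)*(g + 1)*(g - 5)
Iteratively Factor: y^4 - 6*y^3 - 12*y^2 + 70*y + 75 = (y - 5)*(y^3 - y^2 - 17*y - 15) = (y - 5)*(y + 1)*(y^2 - 2*y - 15) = (y - 5)^2*(y + 1)*(y + 3)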